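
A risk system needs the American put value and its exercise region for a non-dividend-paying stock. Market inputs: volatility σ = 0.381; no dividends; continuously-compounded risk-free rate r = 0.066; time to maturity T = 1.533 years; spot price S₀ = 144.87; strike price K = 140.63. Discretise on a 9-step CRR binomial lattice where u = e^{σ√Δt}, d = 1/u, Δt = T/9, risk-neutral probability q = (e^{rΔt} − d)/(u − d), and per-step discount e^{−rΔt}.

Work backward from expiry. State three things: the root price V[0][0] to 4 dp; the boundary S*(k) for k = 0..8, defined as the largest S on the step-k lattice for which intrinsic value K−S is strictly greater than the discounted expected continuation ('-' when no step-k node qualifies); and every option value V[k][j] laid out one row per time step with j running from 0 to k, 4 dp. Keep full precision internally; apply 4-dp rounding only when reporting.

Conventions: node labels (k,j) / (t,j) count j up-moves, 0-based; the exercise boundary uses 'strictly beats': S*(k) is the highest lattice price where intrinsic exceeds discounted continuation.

price = 19.4620
boundary = - - - 90.3873 77.2355 90.3873 77.2355 90.3873 105.7786
tree:
19.4620
27.4864 11.7699
37.7445 17.7125 6.0131
50.2427 25.9329 9.7819 2.3292
63.3945 36.7708 15.5358 4.1711 0.5148
74.6326 50.2427 23.9500 7.3591 1.0341 0.0000
84.2355 63.3945 35.5507 12.7343 2.0773 0.0000 0.0000
92.4412 74.6326 50.2427 21.4651 4.1729 0.0000 0.0000 0.0000
99.4529 84.2355 63.3945 34.8514 8.3826 0.0000 0.0000 0.0000 0.0000
105.4443 92.4412 74.6326 50.2427 16.8393 0.0000 0.0000 0.0000 0.0000 0.0000

params: Δt=0.17033 u=1.17028 d=0.85450 q=0.49657 e^(-rΔt)=0.98882
t_9 payoffs: 105.4443 92.4412 74.6326 50.2427 16.8393 0.0000 0.0000 0.0000 0.0000 0.0000
t_8: node(8,0) S=41.1771 payoff=99.4529 vs cont=97.8808 → 99.4529 [stop]  node(8,1) S=56.3945 payoff=84.2355 vs cont=82.6634 → 84.2355 [stop]  node(8,2) S=77.2355 payoff=63.3945 vs cont=61.8223 → 63.3945 [stop]  node(8,3) S=105.7786 payoff=34.8514 vs cont=33.2793 → 34.8514 [stop]  node(8,4) S=144.8700 payoff=0.0000 vs cont=8.3826 → 8.3826 [wait]  node(8,5) S=198.4080 payoff=0.0000 vs cont=0.0000 → 0.0000 [wait]  node(8,6) S=271.7313 payoff=0.0000 vs cont=0.0000 → 0.0000 [wait]  node(8,7) S=372.1520 payoff=0.0000 vs cont=0.0000 → 0.0000 [wait]  node(8,8) S=509.6840 payoff=0.0000 vs cont=0.0000 → 0.0000 [wait]  ⇒ S*(8)=105.7786
t_7: node(7,0) S=48.1888 payoff=92.4412 vs cont=90.8691 → 92.4412 [stop]  node(7,1) S=65.9974 payoff=74.6326 vs cont=73.0605 → 74.6326 [stop]  node(7,2) S=90.3873 payoff=50.2427 vs cont=48.6706 → 50.2427 [stop]  node(7,3) S=123.7907 payoff=16.8393 vs cont=21.4651 → 21.4651 [wait]  node(7,4) S=169.5387 payoff=0.0000 vs cont=4.1729 → 4.1729 [wait]  node(7,5) S=232.1931 payoff=0.0000 vs cont=0.0000 → 0.0000 [wait]  node(7,6) S=318.0021 payoff=0.0000 vs cont=0.0000 → 0.0000 [wait]  node(7,7) S=435.5226 payoff=0.0000 vs cont=0.0000 → 0.0000 [wait]  ⇒ S*(7)=90.3873
t_6: node(6,0) S=56.3945 payoff=84.2355 vs cont=82.6634 → 84.2355 [stop]  node(6,1) S=77.2355 payoff=63.3945 vs cont=61.8223 → 63.3945 [stop]  node(6,2) S=105.7786 payoff=34.8514 vs cont=35.5507 → 35.5507 [wait]  node(6,3) S=144.8700 payoff=0.0000 vs cont=12.7343 → 12.7343 [wait]  node(6,4) S=198.4080 payoff=0.0000 vs cont=2.0773 → 2.0773 [wait]  node(6,5) S=271.7313 payoff=0.0000 vs cont=0.0000 → 0.0000 [wait]  node(6,6) S=372.1520 payoff=0.0000 vs cont=0.0000 → 0.0000 [wait]  ⇒ S*(6)=77.2355
t_5: node(5,0) S=65.9974 payoff=74.6326 vs cont=73.0605 → 74.6326 [stop]  node(5,1) S=90.3873 payoff=50.2427 vs cont=49.0139 → 50.2427 [stop]  node(5,2) S=123.7907 payoff=16.8393 vs cont=23.9500 → 23.9500 [wait]  node(5,3) S=169.5387 payoff=0.0000 vs cont=7.3591 → 7.3591 [wait]  node(5,4) S=232.1931 payoff=0.0000 vs cont=1.0341 → 1.0341 [wait]  node(5,5) S=318.0021 payoff=0.0000 vs cont=0.0000 → 0.0000 [wait]  ⇒ S*(5)=90.3873
t_4: node(4,0) S=77.2355 payoff=63.3945 vs cont=61.8223 → 63.3945 [stop]  node(4,1) S=105.7786 payoff=34.8514 vs cont=36.7708 → 36.7708 [wait]  node(4,2) S=144.8700 payoff=0.0000 vs cont=15.5358 → 15.5358 [wait]  node(4,3) S=198.4080 payoff=0.0000 vs cont=4.1711 → 4.1711 [wait]  node(4,4) S=271.7313 payoff=0.0000 vs cont=0.5148 → 0.5148 [wait]  ⇒ S*(4)=77.2355
t_3: node(3,0) S=90.3873 payoff=50.2427 vs cont=49.6130 → 50.2427 [stop]  node(3,1) S=123.7907 payoff=16.8393 vs cont=25.9329 → 25.9329 [wait]  node(3,2) S=169.5387 payoff=0.0000 vs cont=9.7819 → 9.7819 [wait]  node(3,3) S=232.1931 payoff=0.0000 vs cont=2.3292 → 2.3292 [wait]  ⇒ S*(3)=90.3873
t_2: node(2,0) S=105.7786 payoff=34.8514 vs cont=37.7445 → 37.7445 [wait]  node(2,1) S=144.8700 payoff=0.0000 vs cont=17.7125 → 17.7125 [wait]  node(2,2) S=198.4080 payoff=0.0000 vs cont=6.0131 → 6.0131 [wait]  ⇒ S*(2)=-
t_1: node(1,0) S=123.7907 payoff=16.8393 vs cont=27.4864 → 27.4864 [wait]  node(1,1) S=169.5387 payoff=0.0000 vs cont=11.7699 → 11.7699 [wait]  ⇒ S*(1)=-
t_0: node(0,0) S=144.8700 payoff=0.0000 vs cont=19.4620 → 19.4620 [wait]  ⇒ S*(0)=-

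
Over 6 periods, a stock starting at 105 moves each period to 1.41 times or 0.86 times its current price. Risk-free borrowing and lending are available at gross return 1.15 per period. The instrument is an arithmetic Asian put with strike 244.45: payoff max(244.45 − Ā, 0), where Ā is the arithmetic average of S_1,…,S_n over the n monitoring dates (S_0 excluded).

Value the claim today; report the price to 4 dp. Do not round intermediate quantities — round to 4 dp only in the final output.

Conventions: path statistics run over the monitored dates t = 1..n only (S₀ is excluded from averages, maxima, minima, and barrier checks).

Under the martingale measure an up-move has probability p* = 0.5273; value the claim as the probability-weighted average of per-path payoffs, discounted 6 periods at R = 1.15.
Enumerate all 2^6 = 64 price paths (U = up ×1.41, D = down ×0.86); each path with k up-moves has probability p*^k·(1−p*)^(6−k).
DDDDDD: Ā=64.0090, payoff=180.4410, prob=0.011160
UDDDDD: Ā=104.9450, payoff=139.5050, prob=0.012448
DUDDDD: Ā=95.3200, payoff=149.1300, prob=0.012448
UUDDDD: Ā=156.2805, payoff=88.1695, prob=0.013884
DDUDDD: Ā=87.0425, payoff=157.4075, prob=0.012448
UDUDDD: Ā=142.7093, payoff=101.7407, prob=0.013884
DUUDDD: Ā=133.0843, payoff=111.3657, prob=0.013884
UUUDDD: Ā=218.1963, payoff=26.2537, prob=0.015486
DDDUDD: Ā=79.9239, payoff=164.5261, prob=0.012448
UDDUDD: Ā=131.0380, payoff=113.4120, prob=0.013884
DUDUDD: Ā=121.4130, payoff=123.0370, prob=0.013884
UUDUDD: Ā=199.0608, payoff=45.3892, prob=0.015486
DDUUDD: Ā=113.1355, payoff=131.3145, prob=0.013884
UDUUDD: Ā=185.4896, payoff=58.9604, prob=0.015486
DUUUDD: Ā=175.8646, payoff=68.5854, prob=0.015486
UUUUDD: Ā=288.3361, payoff=0.0000, prob=0.017273
DDDDUD: Ā=73.8018, payoff=170.6482, prob=0.012448
UDDDUD: Ā=121.0007, payoff=123.4493, prob=0.013884
DUDDUD: Ā=111.3757, payoff=133.0743, prob=0.013884
UUDDUD: Ā=182.6043, payoff=61.8457, prob=0.015486
DDUDUD: Ā=103.0982, payoff=141.3518, prob=0.013884
UDUDUD: Ā=169.0331, payoff=75.4169, prob=0.015486
DUUDUD: Ā=159.4081, payoff=85.0419, prob=0.015486
UUUDUD: Ā=261.3551, payoff=0.0000, prob=0.017273
DDDUUD: Ā=95.9795, payoff=148.4705, prob=0.013884
UDDUUD: Ā=157.3618, payoff=87.0882, prob=0.015486
DUDUUD: Ā=147.7368, payoff=96.7132, prob=0.015486
UUDUUD: Ā=242.2196, payoff=2.2304, prob=0.017273
DDUUUD: Ā=139.4593, payoff=104.9907, prob=0.015486
UDUUUD: Ā=228.6484, payoff=15.8016, prob=0.017273
DUUUUD: Ā=219.0234, payoff=25.4266, prob=0.017273
UUUUUD: Ā=359.0965, payoff=0.0000, prob=0.019266
DDDDDU: Ā=68.5369, payoff=175.9131, prob=0.012448
UDDDDU: Ā=112.3686, payoff=132.0814, prob=0.013884
DUDDDU: Ā=102.7436, payoff=141.7064, prob=0.013884
UUDDDU: Ā=168.4517, payoff=75.9983, prob=0.015486
DDUDDU: Ā=94.4661, payoff=149.9839, prob=0.013884
UDUDDU: Ā=154.8805, payoff=89.5695, prob=0.015486
DUUDDU: Ā=145.2555, payoff=99.1945, prob=0.015486
UUUDDU: Ā=238.1514, payoff=6.2986, prob=0.017273
DDDUDU: Ā=87.3475, payoff=157.1025, prob=0.013884
UDDUDU: Ā=143.2092, payoff=101.2408, prob=0.015486
DUDUDU: Ā=133.5842, payoff=110.8658, prob=0.015486
UUDUDU: Ā=219.0160, payoff=25.4340, prob=0.017273
DDUUDU: Ā=125.3067, payoff=119.1433, prob=0.015486
UDUUDU: Ā=205.4447, payoff=39.0053, prob=0.017273
DUUUDU: Ā=195.8197, payoff=48.6303, prob=0.017273
UUUUDU: Ā=321.0533, payoff=0.0000, prob=0.019266
DDDDUU: Ā=81.2254, payoff=163.2246, prob=0.013884
UDDDUU: Ā=133.1719, payoff=111.2781, prob=0.015486
DUDDUU: Ā=123.5469, payoff=120.9031, prob=0.015486
UUDDUU: Ā=202.5595, payoff=41.8905, prob=0.017273
DDUDUU: Ā=115.2694, payoff=129.1806, prob=0.015486
UDUDUU: Ā=188.9882, payoff=55.4618, prob=0.017273
DUUDUU: Ā=179.3632, payoff=65.0868, prob=0.017273
UUUDUU: Ā=294.0723, payoff=0.0000, prob=0.019266
DDDUUU: Ā=108.1508, payoff=136.2992, prob=0.015486
UDDUUU: Ā=177.3169, payoff=67.1331, prob=0.017273
DUDUUU: Ā=167.6919, payoff=76.7581, prob=0.017273
UUDUUU: Ā=274.9368, payoff=0.0000, prob=0.019266
DDUUUU: Ā=159.4144, payoff=85.0356, prob=0.017273
UDUUUU: Ā=261.3655, payoff=0.0000, prob=0.019266
DUUUUU: Ā=251.7405, payoff=0.0000, prob=0.019266
UUUUUU: Ā=412.7374, payoff=0.0000, prob=0.021489
Price = Σ prob·payoff / R^6 = 78.641634 / 2.313061 = 33.9989

price = 33.9989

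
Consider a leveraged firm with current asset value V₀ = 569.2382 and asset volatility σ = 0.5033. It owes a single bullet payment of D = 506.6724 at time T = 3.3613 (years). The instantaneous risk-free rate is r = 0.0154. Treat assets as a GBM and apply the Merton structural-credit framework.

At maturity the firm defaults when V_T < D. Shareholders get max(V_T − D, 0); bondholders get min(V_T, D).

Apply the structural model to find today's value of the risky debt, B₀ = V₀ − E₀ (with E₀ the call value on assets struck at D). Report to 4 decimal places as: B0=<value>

With assets at 569.2382 and a single debt payment of 506.6724 at 3.3613 years:
d₁ = [ln(V₀/D) + (r + σ²/2)T] / (σ√T)
   = [ln(569.2382/506.6724) + (0.0154 + 0.5·0.5033²)·3.3613] / (0.5033·√3.3613)
   = [0.116434 + 0.477491] / 0.922743 = 0.643652
d₂ = d₁ − σ√T = 0.643652 − 0.922743 = -0.279090
N(d₁) = 0.740100,  N(d₂) = 0.390088,  e^(−rT) = 0.949553
E₀ = V₀·N(d₁) − D·e^(−rT)·N(d₂)
   = 569.2382·0.740100 − 506.6724·0.949553·0.390088 = 233.616923
B₀ = V₀ − E₀ = 569.2382 − 233.616923 = 335.621277

B0=335.6213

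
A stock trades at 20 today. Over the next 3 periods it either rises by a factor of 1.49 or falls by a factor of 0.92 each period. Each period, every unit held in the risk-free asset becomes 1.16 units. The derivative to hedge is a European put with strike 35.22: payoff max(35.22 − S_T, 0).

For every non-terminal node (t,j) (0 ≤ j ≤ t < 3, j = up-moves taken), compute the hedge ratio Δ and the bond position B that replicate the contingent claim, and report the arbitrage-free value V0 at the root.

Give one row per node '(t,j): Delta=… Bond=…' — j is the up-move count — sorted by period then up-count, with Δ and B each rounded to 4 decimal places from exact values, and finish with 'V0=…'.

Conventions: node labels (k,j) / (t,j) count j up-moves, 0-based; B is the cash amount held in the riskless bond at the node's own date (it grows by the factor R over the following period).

Arbitrage-free pricing uses the up-move probability p* = (R−d)/(u−d) = 0.4211, discounting each step at R = 1.16.
Payoffs at expiry: V(3,0)=19.6462, V(3,1)=9.9973, V(3,2)=0.0000, V(3,3)=0.0000
(2,0): S=16.9280. Δ = (V_up−V_dn)/(S_up−S_dn) = (9.9973−19.6462)/(25.2227−15.5738) = -1.0000. V = [p*·9.9973 + (1−p*)·19.6462]/1.16 = 13.4341. B = V − Δ·S = 30.3621.
(2,1): S=27.4160. Δ = (V_up−V_dn)/(S_up−S_dn) = (0.0000−9.9973)/(40.8498−25.2227) = -0.6397. V = [p*·0.0000 + (1−p*)·9.9973]/1.16 = 4.9896. B = V − Δ·S = 22.5287.
(2,2): S=44.4020. Δ = (V_up−V_dn)/(S_up−S_dn) = (0.0000−0.0000)/(66.1590−40.8498) = 0.0000. V = [p*·0.0000 + (1−p*)·0.0000]/1.16 = 0.0000. B = V − Δ·S = 0.0000.
(1,0): S=18.4000. Δ = (V_up−V_dn)/(S_up−S_dn) = (4.9896−13.4341)/(27.4160−16.9280) = -0.8052. V = [p*·4.9896 + (1−p*)·13.4341]/1.16 = 8.5159. B = V − Δ·S = 23.3309.
(1,1): S=29.8000. Δ = (V_up−V_dn)/(S_up−S_dn) = (0.0000−4.9896)/(44.4020−27.4160) = -0.2937. V = [p*·0.0000 + (1−p*)·4.9896]/1.16 = 2.4903. B = V − Δ·S = 11.2439.
(0,0): S=20.0000. Δ = (V_up−V_dn)/(S_up−S_dn) = (2.4903−8.5159)/(29.8000−18.4000) = -0.5286. V = [p*·2.4903 + (1−p*)·8.5159]/1.16 = 5.1541. B = V − Δ·S = 15.7255.
Check: Δ(0,0)·S0 + B(0,0) = 5.1541 = V0.

(0,0): Delta=-0.5286 Bond=15.7255
(1,0): Delta=-0.8052 Bond=23.3309
(1,1): Delta=-0.2937 Bond=11.2439
(2,0): Delta=-1.0000 Bond=30.3621
(2,1): Delta=-0.6397 Bond=22.5287
(2,2): Delta=0.0000 Bond=0.0000
V0=5.1541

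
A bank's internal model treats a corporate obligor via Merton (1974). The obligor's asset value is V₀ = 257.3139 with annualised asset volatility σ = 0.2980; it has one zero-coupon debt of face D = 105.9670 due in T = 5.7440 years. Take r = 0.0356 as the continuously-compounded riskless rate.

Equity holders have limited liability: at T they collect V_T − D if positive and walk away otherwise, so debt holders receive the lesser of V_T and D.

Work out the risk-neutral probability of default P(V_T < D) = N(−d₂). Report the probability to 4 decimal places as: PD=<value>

Apply the equity-as-call identities (strike 105.9670, horizon 5.7440 years):
d₁ = [ln(V₀/D) + (r + σ²/2)T] / (σ√T)
   = [ln(257.3139/105.9670) + (0.0356 + 0.5·0.2980²)·5.7440] / (0.2980·√5.7440)
   = [0.887169 + 0.459531] / 0.714206 = 1.885591
d₂ = d₁ − σ√T = 1.885591 − 0.714206 = 1.171385
risk-neutral PD = N(−d₂) = N(-1.171385) = 0.120722

PD=0.1207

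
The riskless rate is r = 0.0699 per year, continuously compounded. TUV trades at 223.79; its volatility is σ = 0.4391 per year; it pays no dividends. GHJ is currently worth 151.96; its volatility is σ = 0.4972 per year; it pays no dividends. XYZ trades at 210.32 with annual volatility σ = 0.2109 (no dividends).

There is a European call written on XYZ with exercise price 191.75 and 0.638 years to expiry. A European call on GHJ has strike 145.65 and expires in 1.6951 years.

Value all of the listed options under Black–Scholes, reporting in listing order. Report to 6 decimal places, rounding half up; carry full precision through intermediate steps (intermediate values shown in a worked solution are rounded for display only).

price(XYZ call K=191.75) = 30.808617
price(GHJ call K=145.65) = 48.051723

[XYZ call K=191.75]
σ√T = 0.2109·√0.638 = 0.168456
d₁ = (ln(S/K) + (r+σ²/2)T) / (σ√T) = (ln(210.32/191.75) + (0.0699+0.2109²/2)·0.638) / 0.168456 = (0.092438 + 0.058785) / 0.168456 = 0.897697
d₂ = d₁ − σ√T = 0.897697 − 0.168456 = 0.729241
e^{−rT} = 0.956384
N(d₁) = 0.815327,  N(d₂) = 0.767073
price = S·N(d₁) − K·e^{−rT}·N(d₂) = 171.479486 − 140.670869 = 30.808617
[GHJ call K=145.65]
σ√T = 0.4972·√1.6951 = 0.647335
d₁ = (ln(S/K) + (r+σ²/2)T) / (σ√T) = (ln(151.96/145.65) + (0.0699+0.4972²/2)·1.6951) / 0.647335 = (0.042411 + 0.328008) / 0.647335 = 0.572222
d₂ = d₁ − σ√T = 0.572222 − 0.647335 = -0.075112
e^{−rT} = 0.888263
N(d₁) = 0.716414,  N(d₂) = 0.470063
price = S·N(d₁) − K·e^{−rT}·N(d₂) = 108.866325 − 60.814601 = 48.051723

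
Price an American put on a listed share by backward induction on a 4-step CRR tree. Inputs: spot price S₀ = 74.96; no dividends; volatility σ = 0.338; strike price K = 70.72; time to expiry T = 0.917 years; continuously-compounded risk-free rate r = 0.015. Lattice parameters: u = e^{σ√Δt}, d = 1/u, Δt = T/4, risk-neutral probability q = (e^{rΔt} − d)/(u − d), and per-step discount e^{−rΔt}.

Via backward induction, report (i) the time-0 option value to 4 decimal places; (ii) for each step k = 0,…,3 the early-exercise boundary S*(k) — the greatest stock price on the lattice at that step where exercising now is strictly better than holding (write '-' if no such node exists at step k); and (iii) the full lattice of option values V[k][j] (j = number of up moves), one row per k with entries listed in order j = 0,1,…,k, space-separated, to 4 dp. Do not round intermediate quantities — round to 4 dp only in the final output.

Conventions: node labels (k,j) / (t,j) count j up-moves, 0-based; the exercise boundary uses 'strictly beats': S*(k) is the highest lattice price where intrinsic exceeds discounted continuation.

params: Δt=0.22925 u=1.17567 d=0.85058 q=0.47023 e^(-rΔt)=0.99657
t_4 payoffs: 31.4832 16.4872 0.0000 0.0000 0.0000
t_3: node(3,0) S=46.1294 payoff=24.5906 vs cont=24.3478 → 24.5906 [stop]  node(3,1) S=63.7596 payoff=6.9604 vs cont=8.7045 → 8.7045 [wait]  node(3,2) S=88.1279 payoff=0.0000 vs cont=0.0000 → 0.0000 [wait]  node(3,3) S=121.8095 payoff=0.0000 vs cont=0.0000 → 0.0000 [wait]  ⇒ S*(3)=46.1294
t_2: node(2,0) S=54.2328 payoff=16.4872 vs cont=17.0618 → 17.0618 [wait]  node(2,1) S=74.9600 payoff=0.0000 vs cont=4.5956 → 4.5956 [wait]  node(2,2) S=103.6090 payoff=0.0000 vs cont=0.0000 → 0.0000 [wait]  ⇒ S*(2)=-
t_1: node(1,0) S=63.7596 payoff=6.9604 vs cont=11.1614 → 11.1614 [wait]  node(1,1) S=88.1279 payoff=0.0000 vs cont=2.4263 → 2.4263 [wait]  ⇒ S*(1)=-
t_0: node(0,0) S=74.9600 payoff=0.0000 vs cont=7.0297 → 7.0297 [wait]  ⇒ S*(0)=-

price = 7.0297
boundary = - - - 46.1294
tree:
7.0297
11.1614 2.4263
17.0618 4.5956 0.0000
24.5906 8.7045 0.0000 0.0000
31.4832 16.4872 0.0000 0.0000 0.0000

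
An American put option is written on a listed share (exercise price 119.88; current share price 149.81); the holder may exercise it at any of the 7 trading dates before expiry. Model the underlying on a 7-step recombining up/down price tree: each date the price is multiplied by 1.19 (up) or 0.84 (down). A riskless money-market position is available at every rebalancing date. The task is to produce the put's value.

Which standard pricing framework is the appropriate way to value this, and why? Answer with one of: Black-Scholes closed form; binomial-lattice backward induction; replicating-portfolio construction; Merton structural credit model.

Key observation: the defining feature is the embedded early-exercise option across 7 discrete dates on the spot-149.81 tree; pricing the strike-119.88 put means working backward with an exercise test at every node.

framework: binomial-lattice backward induction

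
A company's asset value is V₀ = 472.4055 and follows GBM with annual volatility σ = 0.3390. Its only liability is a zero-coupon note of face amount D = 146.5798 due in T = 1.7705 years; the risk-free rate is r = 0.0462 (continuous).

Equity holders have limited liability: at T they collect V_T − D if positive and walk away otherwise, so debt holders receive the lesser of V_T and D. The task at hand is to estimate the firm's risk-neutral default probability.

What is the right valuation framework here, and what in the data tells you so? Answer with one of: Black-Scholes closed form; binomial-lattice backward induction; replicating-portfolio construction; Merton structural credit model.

Key observation: assets follow a GBM and default happens iff V_T < 146.5798; valuing claims on that split (equity as a call, risky debt as the residual) is the structural model's definition.

framework: Merton structural credit model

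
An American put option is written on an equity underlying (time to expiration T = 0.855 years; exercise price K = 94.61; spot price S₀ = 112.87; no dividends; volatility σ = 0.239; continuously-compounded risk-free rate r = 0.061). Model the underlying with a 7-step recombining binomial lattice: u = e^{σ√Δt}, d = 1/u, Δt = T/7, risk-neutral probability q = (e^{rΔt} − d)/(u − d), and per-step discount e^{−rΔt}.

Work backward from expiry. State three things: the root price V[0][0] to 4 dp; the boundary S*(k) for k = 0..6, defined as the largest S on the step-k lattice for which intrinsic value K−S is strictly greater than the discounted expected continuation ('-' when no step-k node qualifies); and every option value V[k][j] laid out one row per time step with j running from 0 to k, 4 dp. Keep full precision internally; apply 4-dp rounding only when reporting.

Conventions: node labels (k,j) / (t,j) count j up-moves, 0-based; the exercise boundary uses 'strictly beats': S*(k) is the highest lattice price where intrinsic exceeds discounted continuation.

Δt=0.12214  u=1.08712  d=0.91987  q=0.52384  discount=0.99258
step 7 (expiry): payoffs max(K−S,0) = 31.7103 20.2739 6.7581 0.0000 0.0000 0.0000 0.0000 0.0000
step 6: (k=6,j=0): S=68.3792, K−S=26.2308, hold=25.5285 ⇒ V=26.2308 exercise | (k=6,j=1): S=80.8119, K−S=13.7981, hold=13.0958 ⇒ V=13.7981 exercise | (k=6,j=2): S=95.5052, K−S=0.0000, hold=3.1940 ⇒ V=3.1940 continue | (k=6,j=3): S=112.8700, K−S=0.0000, hold=0.0000 ⇒ V=0.0000 continue | (k=6,j=4): S=133.3921, K−S=0.0000, hold=0.0000 ⇒ V=0.0000 continue | (k=6,j=5): S=157.6455, K−S=0.0000, hold=0.0000 ⇒ V=0.0000 continue | (k=6,j=6): S=186.3086, K−S=0.0000, hold=0.0000 ⇒ V=0.0000 continue  boundary S*=80.8119
step 5: (k=5,j=0): S=74.3361, K−S=20.2739, hold=19.5716 ⇒ V=20.2739 exercise | (k=5,j=1): S=87.8519, K−S=6.7581, hold=8.1820 ⇒ V=8.1820 continue | (k=5,j=2): S=103.8252, K−S=0.0000, hold=1.5096 ⇒ V=1.5096 continue | (k=5,j=3): S=122.7027, K−S=0.0000, hold=0.0000 ⇒ V=0.0000 continue | (k=5,j=4): S=145.0126, K−S=0.0000, hold=0.0000 ⇒ V=0.0000 continue | (k=5,j=5): S=171.3788, K−S=0.0000, hold=0.0000 ⇒ V=0.0000 continue  boundary S*=74.3361
step 4: (k=4,j=0): S=80.8119, K−S=13.7981, hold=13.8361 ⇒ V=13.8361 continue | (k=4,j=1): S=95.5052, K−S=0.0000, hold=4.6519 ⇒ V=4.6519 continue | (k=4,j=2): S=112.8700, K−S=0.0000, hold=0.7134 ⇒ V=0.7134 continue | (k=4,j=3): S=133.3921, K−S=0.0000, hold=0.0000 ⇒ V=0.0000 continue | (k=4,j=4): S=157.6455, K−S=0.0000, hold=0.0000 ⇒ V=0.0000 continue  boundary S*=-
step 3: (k=3,j=0): S=87.8519, K−S=6.7581, hold=8.9580 ⇒ V=8.9580 continue | (k=3,j=1): S=103.8252, K−S=0.0000, hold=2.5695 ⇒ V=2.5695 continue | (k=3,j=2): S=122.7027, K−S=0.0000, hold=0.3372 ⇒ V=0.3372 continue | (k=3,j=3): S=145.0126, K−S=0.0000, hold=0.0000 ⇒ V=0.0000 continue  boundary S*=-
step 2: (k=2,j=0): S=95.5052, K−S=0.0000, hold=5.5698 ⇒ V=5.5698 continue | (k=2,j=1): S=112.8700, K−S=0.0000, hold=1.3897 ⇒ V=1.3897 continue | (k=2,j=2): S=133.3921, K−S=0.0000, hold=0.1594 ⇒ V=0.1594 continue  boundary S*=-
step 1: (k=1,j=0): S=103.8252, K−S=0.0000, hold=3.3550 ⇒ V=3.3550 continue | (k=1,j=1): S=122.7027, K−S=0.0000, hold=0.7397 ⇒ V=0.7397 continue  boundary S*=-
step 0: (k=0,j=0): S=112.8700, K−S=0.0000, hold=1.9702 ⇒ V=1.9702 continue  boundary S*=-

price = 1.9702
boundary = - - - - - 74.3361 80.8119
tree:
1.9702
3.3550 0.7397
5.5698 1.3897 0.1594
8.9580 2.5695 0.3372 0.0000
13.8361 4.6519 0.7134 0.0000 0.0000
20.2739 8.1820 1.5096 0.0000 0.0000 0.0000
26.2308 13.7981 3.1940 0.0000 0.0000 0.0000 0.0000
31.7103 20.2739 6.7581 0.0000 0.0000 0.0000 0.0000 0.0000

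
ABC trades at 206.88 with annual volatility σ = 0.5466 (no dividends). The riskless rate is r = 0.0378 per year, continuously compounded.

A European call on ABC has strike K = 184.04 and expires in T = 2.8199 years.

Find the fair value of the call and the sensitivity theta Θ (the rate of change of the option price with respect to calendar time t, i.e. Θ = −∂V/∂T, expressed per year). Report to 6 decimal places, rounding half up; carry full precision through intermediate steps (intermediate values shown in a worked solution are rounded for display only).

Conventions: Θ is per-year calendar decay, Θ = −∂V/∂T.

price = 88.373420
Θ = -13.088503

σ√T = 0.5466·√2.8199 = 0.917881
d₁ = (ln(S/K) + (r+σ²/2)T) / (σ√T) = (ln(206.88/184.04) + (0.0378+0.5466²/2)·2.8199) / 0.917881 = (0.116986 + 0.527845) / 0.917881 = 0.702521
d₂ = d₁ − σ√T = 0.702521 − 0.917881 = -0.215360
e^{−rT} = 0.898892
N(d₁) = 0.758823,  N(d₂) = 0.414743
Call price V = S·N(d₁) − K·e^{−rT}·N(d₂) = 156.985280 − 68.611860 = 88.373420
φ(d₁) = (1/√(2π))·e^{−d₁²/2} = 0.311702
Θ = −S·φ(d₁)·σ/(2√T) − r·K·e^{−rT}·N(d₂) = −10.494974 − 2.593528 = -13.088503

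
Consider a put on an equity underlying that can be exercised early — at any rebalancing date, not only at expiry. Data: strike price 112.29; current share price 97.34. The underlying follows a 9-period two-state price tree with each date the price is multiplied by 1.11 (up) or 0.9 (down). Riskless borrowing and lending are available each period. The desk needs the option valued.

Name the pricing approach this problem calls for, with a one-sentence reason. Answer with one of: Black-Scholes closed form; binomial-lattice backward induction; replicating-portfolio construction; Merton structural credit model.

framework: binomial-lattice backward induction

Key observation: with exercise allowed before expiry on a discrete up/down model (9 steps from spot 97.34), the strike-112.29 put's value must be rolled back through the tree testing early exercise at each node.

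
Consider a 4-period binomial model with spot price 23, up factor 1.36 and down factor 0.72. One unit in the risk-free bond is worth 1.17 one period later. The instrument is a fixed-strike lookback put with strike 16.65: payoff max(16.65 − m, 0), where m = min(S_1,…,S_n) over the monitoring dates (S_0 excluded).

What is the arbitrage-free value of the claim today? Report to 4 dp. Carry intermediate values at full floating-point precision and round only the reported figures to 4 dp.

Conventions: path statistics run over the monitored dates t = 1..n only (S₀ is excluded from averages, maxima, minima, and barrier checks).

price = 0.4063

No-arbitrage gives p* = (R−d)/(u−d) = 0.7031: enumerate every path, weight its payoff by its p*-probability, and discount by R^4.
Enumerate all 2^4 = 16 price paths (U = up ×1.36, D = down ×0.72); each path with k up-moves has probability p*^k·(1−p*)^(4−k).
DDDD: m=6.1810, payoff=10.4690, prob=0.007768
UDDD: m=11.6752, payoff=4.9748, prob=0.018397
DUDD: m=11.6752, payoff=4.9748, prob=0.018397
UUDD: m=22.0532, payoff=0.0000, prob=0.043572
DDUD: m=11.6752, payoff=4.9748, prob=0.018397
UDUD: m=22.0532, payoff=0.0000, prob=0.043572
DUUD: m=16.5600, payoff=0.0900, prob=0.043572
UUUD: m=31.2800, payoff=0.0000, prob=0.103198
DDDU: m=8.5847, payoff=8.0653, prob=0.018397
UDDU: m=16.2156, payoff=0.4344, prob=0.043572
DUDU: m=16.2156, payoff=0.4344, prob=0.043572
UUDU: m=30.6294, payoff=0.0000, prob=0.103198
DDUU: m=11.9232, payoff=4.7268, prob=0.043572
UDUU: m=22.5216, payoff=0.0000, prob=0.103198
DUUU: m=16.5600, payoff=0.0900, prob=0.103198
UUUU: m=31.2800, payoff=0.0000, prob=0.244416
Price = Σ prob·payoff / R^4 = 0.761296 / 1.873887 = 0.4063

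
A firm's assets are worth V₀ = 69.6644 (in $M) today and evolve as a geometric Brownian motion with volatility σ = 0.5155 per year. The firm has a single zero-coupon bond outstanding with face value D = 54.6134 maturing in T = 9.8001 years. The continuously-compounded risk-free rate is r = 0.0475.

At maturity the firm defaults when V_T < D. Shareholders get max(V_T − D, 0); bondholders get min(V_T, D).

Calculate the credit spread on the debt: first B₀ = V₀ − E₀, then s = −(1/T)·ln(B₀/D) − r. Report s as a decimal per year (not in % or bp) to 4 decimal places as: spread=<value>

Apply the equity-as-call identities (strike 54.6134, horizon 9.8001 years):
d₁ = [ln(V₀/D) + (r + σ²/2)T] / (σ√T)
   = [ln(69.6644/54.6134) + (0.0475 + 0.5·0.5155²)·9.8001] / (0.5155·√9.8001)
   = [0.243410 + 1.767645] / 1.613778 = 1.246178
d₂ = d₁ − σ√T = 1.246178 − 1.613778 = -0.367600
N(d₁) = 0.893650,  N(d₂) = 0.356586,  e^(−rT) = 0.627818
E₀ = V₀·N(d₁) − D·e^(−rT)·N(d₂)
   = 69.6644·0.893650 − 54.6134·0.627818·0.356586 = 50.029274
B₀ = V₀ − E₀ = 69.6644 − 50.029274 = 19.635126
spread = −(1/T)·ln(B₀/D) − r = −(1/9.8001)·ln(19.635126/54.6134) − 0.0475 = 0.05688252

spread=0.0569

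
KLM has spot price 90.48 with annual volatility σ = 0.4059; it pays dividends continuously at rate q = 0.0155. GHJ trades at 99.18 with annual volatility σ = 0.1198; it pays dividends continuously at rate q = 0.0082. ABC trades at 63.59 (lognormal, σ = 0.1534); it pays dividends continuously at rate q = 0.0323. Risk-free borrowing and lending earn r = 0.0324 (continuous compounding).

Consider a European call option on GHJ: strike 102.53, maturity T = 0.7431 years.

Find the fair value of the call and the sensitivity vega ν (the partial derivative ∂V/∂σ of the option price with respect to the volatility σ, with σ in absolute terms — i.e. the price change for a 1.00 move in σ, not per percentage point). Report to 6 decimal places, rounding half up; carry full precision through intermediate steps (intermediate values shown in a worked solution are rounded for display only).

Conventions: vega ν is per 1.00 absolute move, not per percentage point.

σ√T = 0.1198·√0.7431 = 0.103271
d₁ = (ln(S/K) + (r−q+σ²/2)T) / (σ√T) = (ln(99.18/102.53) + (0.0324−0.0082+0.1198²/2)·0.7431) / 0.103271 = (-0.033219 + 0.023316) / 0.103271 = -0.095898
d₂ = d₁ − σ√T = -0.095898 − 0.103271 = -0.199170
e^{−rT} = 0.976211
e^{−qT} = 0.993925
N(d₁) = 0.461801,  N(d₂) = 0.421065
Call price V = S·e^{−qT}·N(d₁) − K·e^{−rT}·N(d₂) = 45.523161 − 42.144790 = 3.378371
φ(d₁) = (1/√(2π))·e^{−d₁²/2} = 0.397112
ν = S·e^{−qT}·φ(d₁)·√T = 33.745392

price = 3.378371
ν = 33.745392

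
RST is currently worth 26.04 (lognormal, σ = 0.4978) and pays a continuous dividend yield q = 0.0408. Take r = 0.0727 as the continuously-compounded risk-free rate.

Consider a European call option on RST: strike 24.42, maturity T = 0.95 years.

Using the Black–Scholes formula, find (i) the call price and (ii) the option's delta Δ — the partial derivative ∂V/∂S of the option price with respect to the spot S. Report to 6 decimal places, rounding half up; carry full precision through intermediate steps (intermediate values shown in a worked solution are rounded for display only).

price = 5.799903
Δ = 0.643665

σ√T = 0.4978·√0.95 = 0.485195
d₁ = (ln(S/K) + (r−q+σ²/2)T) / (σ√T) = (ln(26.04/24.42) + (0.0727−0.0408+0.4978²/2)·0.95) / 0.485195 = (0.064231 + 0.148012) / 0.485195 = 0.437440
d₂ = d₁ − σ√T = 0.437440 − 0.485195 = -0.047756
e^{−rT} = 0.933266
e^{−qT} = 0.961982
N(d₁) = 0.669104,  N(d₂) = 0.480955
Call price V = S·e^{−qT}·N(d₁) − K·e^{−rT}·N(d₂) = 16.761047 − 10.961145 = 5.799903
Δ = e^{−qT}·N(d₁) = 0.643665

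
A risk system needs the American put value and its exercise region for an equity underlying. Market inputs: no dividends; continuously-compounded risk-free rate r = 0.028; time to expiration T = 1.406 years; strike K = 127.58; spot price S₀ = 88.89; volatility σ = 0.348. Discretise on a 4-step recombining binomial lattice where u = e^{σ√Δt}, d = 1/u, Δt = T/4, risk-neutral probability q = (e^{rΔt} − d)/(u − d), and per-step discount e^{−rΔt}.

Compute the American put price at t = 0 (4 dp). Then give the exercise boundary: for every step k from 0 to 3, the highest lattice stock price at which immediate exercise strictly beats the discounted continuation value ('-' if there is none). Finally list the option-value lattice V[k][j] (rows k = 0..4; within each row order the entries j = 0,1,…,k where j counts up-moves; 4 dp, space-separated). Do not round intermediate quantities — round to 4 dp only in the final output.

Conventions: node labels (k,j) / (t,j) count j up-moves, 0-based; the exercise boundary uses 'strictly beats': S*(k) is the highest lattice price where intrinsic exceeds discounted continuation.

Δt=0.35150  u=1.22915  d=0.81357  q=0.47240  discount=0.99021
step 4 (expiry): payoffs max(K−S,0) = 88.6362 68.7437 38.6900 0.0000 0.0000
step 3: (k=3,j=0): S=47.8676, K−S=79.7124, hold=78.4629 ⇒ V=79.7124 exercise | (k=3,j=1): S=72.3185, K−S=55.2615, hold=54.0121 ⇒ V=55.2615 exercise | (k=3,j=2): S=109.2589, K−S=18.3211, hold=20.2129 ⇒ V=20.2129 continue | (k=3,j=3): S=165.0685, K−S=0.0000, hold=0.0000 ⇒ V=0.0000 continue  boundary S*=72.3185
step 2: (k=2,j=0): S=58.8363, K−S=68.7437, hold=67.4942 ⇒ V=68.7437 exercise | (k=2,j=1): S=88.8900, K−S=38.6900, hold=38.3254 ⇒ V=38.6900 exercise | (k=2,j=2): S=134.2952, K−S=0.0000, hold=10.5598 ⇒ V=10.5598 continue  boundary S*=88.8900
step 1: (k=1,j=0): S=72.3185, K−S=55.2615, hold=54.0121 ⇒ V=55.2615 exercise | (k=1,j=1): S=109.2589, K−S=18.3211, hold=25.1525 ⇒ V=25.1525 continue  boundary S*=72.3185
step 0: (k=0,j=0): S=88.8900, K−S=38.6900, hold=40.6360 ⇒ V=40.6360 continue  boundary S*=-

price = 40.6360
boundary = - 72.3185 88.8900 72.3185
tree:
40.6360
55.2615 25.1525
68.7437 38.6900 10.5598
79.7124 55.2615 20.2129 0.0000
88.6362 68.7437 38.6900 0.0000 0.0000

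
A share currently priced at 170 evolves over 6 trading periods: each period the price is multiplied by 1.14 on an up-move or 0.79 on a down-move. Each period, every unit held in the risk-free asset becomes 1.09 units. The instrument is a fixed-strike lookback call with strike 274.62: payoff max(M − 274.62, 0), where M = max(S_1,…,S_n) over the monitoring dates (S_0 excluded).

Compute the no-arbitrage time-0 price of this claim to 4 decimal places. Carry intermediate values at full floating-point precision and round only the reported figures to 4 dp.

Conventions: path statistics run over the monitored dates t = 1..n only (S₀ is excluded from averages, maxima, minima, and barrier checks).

price = 25.9493

With p* = (R−d)/(u−d) = 0.8571, sum probability × payoff across the paths and divide by R^6.
Enumerate all 2^6 = 64 price paths (U = up ×1.14, D = down ×0.79); each path with k up-moves has probability p*^k·(1−p*)^(6−k).
DDDDDD: M=134.3000, payoff=0.0000, prob=0.000008
UDDDDD: M=193.8000, payoff=0.0000, prob=0.000051
DUDDDD: M=153.1020, payoff=0.0000, prob=0.000051
UUDDDD: M=220.9320, payoff=0.0000, prob=0.000306
DDUDDD: M=134.3000, payoff=0.0000, prob=0.000051
UDUDDD: M=193.8000, payoff=0.0000, prob=0.000306
DUUDDD: M=174.5363, payoff=0.0000, prob=0.000306
UUUDDD: M=251.8625, payoff=0.0000, prob=0.001836
DDDUDD: M=134.3000, payoff=0.0000, prob=0.000051
UDDUDD: M=193.8000, payoff=0.0000, prob=0.000306
DUDUDD: M=153.1020, payoff=0.0000, prob=0.000306
UUDUDD: M=220.9320, payoff=0.0000, prob=0.001836
DDUUDD: M=137.8837, payoff=0.0000, prob=0.000306
UDUUDD: M=198.9714, payoff=0.0000, prob=0.001836
DUUUDD: M=198.9714, payoff=0.0000, prob=0.001836
UUUUDD: M=287.1232, payoff=12.5032, prob=0.011016
DDDDUD: M=134.3000, payoff=0.0000, prob=0.000051
UDDDUD: M=193.8000, payoff=0.0000, prob=0.000306
DUDDUD: M=153.1020, payoff=0.0000, prob=0.000306
UUDDUD: M=220.9320, payoff=0.0000, prob=0.001836
DDUDUD: M=134.3000, payoff=0.0000, prob=0.000306
UDUDUD: M=193.8000, payoff=0.0000, prob=0.001836
DUUDUD: M=174.5363, payoff=0.0000, prob=0.001836
UUUDUD: M=251.8625, payoff=0.0000, prob=0.011016
DDDUUD: M=134.3000, payoff=0.0000, prob=0.000306
UDDUUD: M=193.8000, payoff=0.0000, prob=0.001836
DUDUUD: M=157.1874, payoff=0.0000, prob=0.001836
UUDUUD: M=226.8273, payoff=0.0000, prob=0.011016
DDUUUD: M=157.1874, payoff=0.0000, prob=0.001836
UDUUUD: M=226.8273, payoff=0.0000, prob=0.011016
DUUUUD: M=226.8273, payoff=0.0000, prob=0.011016
UUUUUD: M=327.3205, payoff=52.7005, prob=0.066095
DDDDDU: M=134.3000, payoff=0.0000, prob=0.000051
UDDDDU: M=193.8000, payoff=0.0000, prob=0.000306
DUDDDU: M=153.1020, payoff=0.0000, prob=0.000306
UUDDDU: M=220.9320, payoff=0.0000, prob=0.001836
DDUDDU: M=134.3000, payoff=0.0000, prob=0.000306
UDUDDU: M=193.8000, payoff=0.0000, prob=0.001836
DUUDDU: M=174.5363, payoff=0.0000, prob=0.001836
UUUDDU: M=251.8625, payoff=0.0000, prob=0.011016
DDDUDU: M=134.3000, payoff=0.0000, prob=0.000306
UDDUDU: M=193.8000, payoff=0.0000, prob=0.001836
DUDUDU: M=153.1020, payoff=0.0000, prob=0.001836
UUDUDU: M=220.9320, payoff=0.0000, prob=0.011016
DDUUDU: M=137.8837, payoff=0.0000, prob=0.001836
UDUUDU: M=198.9714, payoff=0.0000, prob=0.011016
DUUUDU: M=198.9714, payoff=0.0000, prob=0.011016
UUUUDU: M=287.1232, payoff=12.5032, prob=0.066095
DDDDUU: M=134.3000, payoff=0.0000, prob=0.000306
UDDDUU: M=193.8000, payoff=0.0000, prob=0.001836
DUDDUU: M=153.1020, payoff=0.0000, prob=0.001836
UUDDUU: M=220.9320, payoff=0.0000, prob=0.011016
DDUDUU: M=134.3000, payoff=0.0000, prob=0.001836
UDUDUU: M=193.8000, payoff=0.0000, prob=0.011016
DUUDUU: M=179.1936, payoff=0.0000, prob=0.011016
UUUDUU: M=258.5832, payoff=0.0000, prob=0.066095
DDDUUU: M=134.3000, payoff=0.0000, prob=0.001836
UDDUUU: M=193.8000, payoff=0.0000, prob=0.011016
DUDUUU: M=179.1936, payoff=0.0000, prob=0.011016
UUDUUU: M=258.5832, payoff=0.0000, prob=0.066095
DDUUUU: M=179.1936, payoff=0.0000, prob=0.011016
UDUUUU: M=258.5832, payoff=0.0000, prob=0.066095
DUUUUU: M=258.5832, payoff=0.0000, prob=0.066095
UUUUUU: M=373.1453, payoff=98.5253, prob=0.396569
Price = Σ prob·payoff / R^6 = 43.519509 / 1.677100 = 25.9493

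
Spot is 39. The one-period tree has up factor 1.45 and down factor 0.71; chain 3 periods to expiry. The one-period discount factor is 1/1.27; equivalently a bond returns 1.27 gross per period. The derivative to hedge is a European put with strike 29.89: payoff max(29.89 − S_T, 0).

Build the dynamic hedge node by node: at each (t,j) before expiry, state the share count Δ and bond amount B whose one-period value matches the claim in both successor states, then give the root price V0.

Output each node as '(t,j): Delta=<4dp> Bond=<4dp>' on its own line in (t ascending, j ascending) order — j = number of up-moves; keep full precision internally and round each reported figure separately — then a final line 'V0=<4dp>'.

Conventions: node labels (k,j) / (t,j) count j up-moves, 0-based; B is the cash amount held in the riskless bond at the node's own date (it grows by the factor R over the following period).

(0,0): Delta=-0.0294 Bond=1.3505
(1,0): Delta=-0.1762 Bond=5.7794
(1,1): Delta=-0.0063 Bond=0.4087
(2,0): Delta=-1.0000 Bond=23.5354
(2,1): Delta=-0.0466 Bond=2.1340
(2,2): Delta=0.0000 Bond=0.0000
V0=0.2026

The replicating-portfolio and risk-neutral prices coincide; use p* = (1.27−0.71)/(1.45−0.71) = 0.7568 for the latter.
At maturity the claim pays: V(3,0)=15.9315, V(3,1)=1.3831, V(3,2)=0.0000, V(3,3)=0.0000
  t=2,j=0: stock 19.6599 → up 28.5069 (V=1.3831), down 13.9585 (V=15.9315). Price 3.8755; hedge Δ=-1.0000, bond B=23.5354.
  t=2,j=1: stock 40.1505 → up 58.2182 (V=0.0000), down 28.5069 (V=1.3831). Price 0.2649; hedge Δ=-0.0466, bond B=2.1340.
  t=2,j=2: stock 81.9975 → up 118.8964 (V=0.0000), down 58.2182 (V=0.0000). Price 0.0000; hedge Δ=0.0000, bond B=0.0000.
  t=1,j=0: stock 27.6900 → up 40.1505 (V=0.2649), down 19.6599 (V=3.8755). Price 0.9001; hedge Δ=-0.1762, bond B=5.7794.
  t=1,j=1: stock 56.5500 → up 81.9975 (V=0.0000), down 40.1505 (V=0.2649). Price 0.0507; hedge Δ=-0.0063, bond B=0.4087.
  t=0,j=0: stock 39.0000 → up 56.5500 (V=0.0507), down 27.6900 (V=0.9001). Price 0.2026; hedge Δ=-0.0294, bond B=1.3505.
Sanity check at the root: Δ(0,0)·S0 + B(0,0) reproduces V0 = 0.2026.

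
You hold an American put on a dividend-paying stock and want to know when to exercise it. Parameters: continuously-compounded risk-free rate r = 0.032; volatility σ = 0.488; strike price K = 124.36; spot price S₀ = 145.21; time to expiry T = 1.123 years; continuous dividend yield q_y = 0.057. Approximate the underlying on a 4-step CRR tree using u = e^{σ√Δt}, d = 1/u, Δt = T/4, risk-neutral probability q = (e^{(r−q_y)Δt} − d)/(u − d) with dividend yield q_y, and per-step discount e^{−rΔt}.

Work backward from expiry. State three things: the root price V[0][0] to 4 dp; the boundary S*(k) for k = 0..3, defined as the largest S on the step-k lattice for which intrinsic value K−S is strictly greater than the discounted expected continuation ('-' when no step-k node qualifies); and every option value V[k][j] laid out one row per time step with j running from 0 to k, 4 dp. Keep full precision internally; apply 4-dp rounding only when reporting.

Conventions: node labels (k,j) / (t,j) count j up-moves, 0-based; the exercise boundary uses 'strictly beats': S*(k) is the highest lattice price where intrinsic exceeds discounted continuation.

price = 19.6926
boundary = - - - 66.8511
tree:
19.6926
29.2148 7.0893
41.9771 12.3832 0.0000
57.5089 21.6303 0.0000 0.0000
72.7406 37.7826 0.0000 0.0000 0.0000

params: Δt=0.28075 u=1.29508 d=0.77215 q=0.42234 e^(-rΔt)=0.99106
t_4 payoffs: 72.7406 37.7826 0.0000 0.0000 0.0000
t_3: node(3,0) S=66.8511 payoff=57.5089 vs cont=57.4579 → 57.5089 [stop]  node(3,1) S=112.1245 payoff=12.2355 vs cont=21.6303 → 21.6303 [wait]  node(3,2) S=188.0583 payoff=0.0000 vs cont=0.0000 → 0.0000 [wait]  node(3,3) S=315.4164 payoff=0.0000 vs cont=0.0000 → 0.0000 [wait]  ⇒ S*(3)=66.8511
t_2: node(2,0) S=86.5774 payoff=37.7826 vs cont=41.9771 → 41.9771 [wait]  node(2,1) S=145.2100 payoff=0.0000 vs cont=12.3832 → 12.3832 [wait]  node(2,2) S=243.5501 payoff=0.0000 vs cont=0.0000 → 0.0000 [wait]  ⇒ S*(2)=-
t_1: node(1,0) S=112.1245 payoff=12.2355 vs cont=29.2148 → 29.2148 [wait]  node(1,1) S=188.0583 payoff=0.0000 vs cont=7.0893 → 7.0893 [wait]  ⇒ S*(1)=-
t_0: node(0,0) S=145.2100 payoff=0.0000 vs cont=19.6926 → 19.6926 [wait]  ⇒ S*(0)=-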